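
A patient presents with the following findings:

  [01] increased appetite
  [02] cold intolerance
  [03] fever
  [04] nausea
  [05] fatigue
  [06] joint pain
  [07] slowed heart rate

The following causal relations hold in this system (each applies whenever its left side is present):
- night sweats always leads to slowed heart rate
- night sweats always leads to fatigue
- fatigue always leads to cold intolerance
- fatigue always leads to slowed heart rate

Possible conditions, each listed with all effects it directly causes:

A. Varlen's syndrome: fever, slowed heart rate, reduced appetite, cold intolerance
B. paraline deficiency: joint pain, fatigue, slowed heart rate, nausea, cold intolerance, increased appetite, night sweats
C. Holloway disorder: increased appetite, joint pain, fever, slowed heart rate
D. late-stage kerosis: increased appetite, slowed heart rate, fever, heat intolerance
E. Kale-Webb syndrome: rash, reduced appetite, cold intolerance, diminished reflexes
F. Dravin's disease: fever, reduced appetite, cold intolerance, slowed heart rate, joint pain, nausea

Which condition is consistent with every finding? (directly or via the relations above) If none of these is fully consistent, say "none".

none

Checking each candidate against the observations:
(A) Varlen's syndrome — fails on increased appetite, nausea, fatigue, joint pain (predicts reduced appetite, not increased appetite)
(B) paraline deficiency — increased appetite yes; cold intolerance yes; fever NO; nausea yes; fatigue yes; joint pain yes; slowed heart rate yes
(C) Holloway disorder — does not account for cold intolerance, nausea, fatigue
(D) late-stage kerosis — increased appetite yes; cold intolerance NO; fever yes; nausea NO; fatigue NO; joint pain NO; slowed heart rate yes
(E) Kale-Webb syndrome — increased appetite NO; cold intolerance yes; fever NO; nausea NO; fatigue NO; joint pain NO; slowed heart rate NO
(F) Dravin's disease — increased appetite NO; cold intolerance yes; fever yes; nausea yes; fatigue NO; joint pain yes; slowed heart rate yes
No candidate is consistent with all observations.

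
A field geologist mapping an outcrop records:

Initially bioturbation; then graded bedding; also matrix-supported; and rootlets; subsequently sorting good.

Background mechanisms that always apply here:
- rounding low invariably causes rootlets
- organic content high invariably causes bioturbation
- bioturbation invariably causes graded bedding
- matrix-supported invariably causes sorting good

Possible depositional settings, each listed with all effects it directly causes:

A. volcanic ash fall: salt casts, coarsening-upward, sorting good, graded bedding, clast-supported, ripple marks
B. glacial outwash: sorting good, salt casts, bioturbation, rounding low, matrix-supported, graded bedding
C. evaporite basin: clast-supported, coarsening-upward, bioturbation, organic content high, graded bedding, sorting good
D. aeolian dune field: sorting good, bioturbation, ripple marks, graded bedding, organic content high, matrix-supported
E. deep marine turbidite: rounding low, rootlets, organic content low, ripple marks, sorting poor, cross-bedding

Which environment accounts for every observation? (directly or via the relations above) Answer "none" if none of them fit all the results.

Testing each hypothesis:
(A) volcanic ash fall — bioturbation -; graded bedding +; matrix-supported -; rootlets -; sorting good +
(B) glacial outwash — accounts for every observation (rootlets through rounding low → rootlets)
(C) evaporite basin — fails on matrix-supported, rootlets (predicts clast-supported, not matrix-supported)
(D) aeolian dune field — bioturbation +; graded bedding +; matrix-supported +; rootlets -; sorting good +
(E) deep marine turbidite — fails on bioturbation, graded bedding, matrix-supported, sorting good (predicts sorting poor, not sorting good)
Only (B) is consistent with every observation.

B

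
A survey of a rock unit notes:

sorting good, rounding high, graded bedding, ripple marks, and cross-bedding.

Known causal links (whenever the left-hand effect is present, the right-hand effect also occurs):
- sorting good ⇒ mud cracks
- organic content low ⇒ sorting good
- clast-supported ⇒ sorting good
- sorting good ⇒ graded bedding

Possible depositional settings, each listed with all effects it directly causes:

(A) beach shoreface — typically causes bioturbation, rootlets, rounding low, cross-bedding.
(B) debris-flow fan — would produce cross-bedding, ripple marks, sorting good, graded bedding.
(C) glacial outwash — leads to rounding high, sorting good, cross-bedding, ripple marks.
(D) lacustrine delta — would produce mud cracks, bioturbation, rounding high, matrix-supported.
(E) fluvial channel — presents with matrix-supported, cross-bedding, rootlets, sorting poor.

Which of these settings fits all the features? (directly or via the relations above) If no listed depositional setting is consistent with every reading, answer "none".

C

Checking each candidate against the observations:
(A) beach shoreface — fails on sorting good, rounding high, graded bedding, ripple marks (predicts rounding low, not rounding high)
(B) debris-flow fan — sorting good +; rounding high -; graded bedding +; ripple marks +; cross-bedding +
(C) glacial outwash — sorting good +; rounding high +; graded bedding + (via sorting good → graded bedding); ripple marks +; cross-bedding +
(D) lacustrine delta — does not account for sorting good, graded bedding, ripple marks, cross-bedding
(E) fluvial channel — sorting good -; rounding high -; graded bedding -; ripple marks -; cross-bedding +
Only (C) is consistent with every observation.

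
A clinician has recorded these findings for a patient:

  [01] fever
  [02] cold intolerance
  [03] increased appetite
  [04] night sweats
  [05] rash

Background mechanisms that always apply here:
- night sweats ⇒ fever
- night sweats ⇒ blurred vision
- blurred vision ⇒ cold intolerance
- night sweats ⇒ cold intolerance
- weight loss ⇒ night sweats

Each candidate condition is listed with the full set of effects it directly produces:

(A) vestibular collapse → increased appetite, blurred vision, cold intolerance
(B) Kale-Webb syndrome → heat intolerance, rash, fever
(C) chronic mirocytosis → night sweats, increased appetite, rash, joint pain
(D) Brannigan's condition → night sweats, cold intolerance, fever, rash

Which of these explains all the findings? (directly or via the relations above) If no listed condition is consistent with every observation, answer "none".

C

For each candidate, compare predicted effects to what was observed:
(A) vestibular collapse — does not account for fever, night sweats, rash
(B) Kale-Webb syndrome — fever yes; cold intolerance NO; increased appetite NO; night sweats NO; rash yes
(C) chronic mirocytosis — accounts for every observation (fever by night sweats → fever)
(D) Brannigan's condition — does not account for increased appetite
(C) alone accounts for all the evidence.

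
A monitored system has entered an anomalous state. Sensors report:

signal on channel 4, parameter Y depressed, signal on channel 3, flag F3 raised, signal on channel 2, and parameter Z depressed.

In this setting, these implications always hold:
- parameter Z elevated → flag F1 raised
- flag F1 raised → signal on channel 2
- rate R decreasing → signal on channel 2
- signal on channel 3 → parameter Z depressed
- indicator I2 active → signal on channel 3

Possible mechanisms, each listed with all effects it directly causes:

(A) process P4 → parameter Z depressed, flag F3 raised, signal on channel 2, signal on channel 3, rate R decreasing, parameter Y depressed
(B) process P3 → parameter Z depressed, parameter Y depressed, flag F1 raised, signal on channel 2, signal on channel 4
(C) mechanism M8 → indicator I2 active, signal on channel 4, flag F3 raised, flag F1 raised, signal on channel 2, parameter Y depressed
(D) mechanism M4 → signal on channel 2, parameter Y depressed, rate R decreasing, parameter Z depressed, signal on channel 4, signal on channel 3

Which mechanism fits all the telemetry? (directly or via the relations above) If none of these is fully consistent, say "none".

C

Testing each hypothesis:
(A) process P4 — signal on channel 4 ✗; parameter Y depressed ✓; signal on channel 3 ✓; flag F3 raised ✓; signal on channel 2 ✓; parameter Z depressed ✓
(B) process P3 — signal on channel 4 ✓; parameter Y depressed ✓; signal on channel 3 ✗; flag F3 raised ✗; signal on channel 2 ✓; parameter Z depressed ✓
(C) mechanism M8 — signal on channel 4 ✓; parameter Y depressed ✓; signal on channel 3 ✓ (through indicator I2 active → signal on channel 3); flag F3 raised ✓; signal on channel 2 ✓; parameter Z depressed ✓ (through indicator I2 active → signal on channel 3 → parameter Z depressed)
(D) mechanism M4 — signal on channel 4 ✓; parameter Y depressed ✓; signal on channel 3 ✓; flag F3 raised ✗; signal on channel 2 ✓; parameter Z depressed ✓
Only (C) is consistent with every observation.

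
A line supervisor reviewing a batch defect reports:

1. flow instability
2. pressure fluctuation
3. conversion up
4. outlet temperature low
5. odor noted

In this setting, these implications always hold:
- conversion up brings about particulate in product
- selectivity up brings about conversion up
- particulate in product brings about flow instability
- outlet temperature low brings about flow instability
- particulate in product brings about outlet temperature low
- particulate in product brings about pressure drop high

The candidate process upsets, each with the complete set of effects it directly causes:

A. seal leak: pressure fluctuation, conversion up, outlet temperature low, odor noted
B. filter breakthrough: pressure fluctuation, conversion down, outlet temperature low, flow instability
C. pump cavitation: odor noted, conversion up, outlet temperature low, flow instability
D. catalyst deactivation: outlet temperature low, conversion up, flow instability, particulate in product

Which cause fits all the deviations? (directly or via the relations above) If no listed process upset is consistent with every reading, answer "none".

A

For each candidate, compare predicted effects to what was observed:
(A) seal leak — flow instability yes (through outlet temperature low → flow instability); pressure fluctuation yes; conversion up yes; outlet temperature low yes; odor noted yes
(B) filter breakthrough — fails on conversion up, odor noted (predicts conversion down, not conversion up)
(C) pump cavitation — does not account for pressure fluctuation
(D) catalyst deactivation — flow instability yes; pressure fluctuation NO; conversion up yes; outlet temperature low yes; odor noted NO
(A) alone accounts for all the evidence.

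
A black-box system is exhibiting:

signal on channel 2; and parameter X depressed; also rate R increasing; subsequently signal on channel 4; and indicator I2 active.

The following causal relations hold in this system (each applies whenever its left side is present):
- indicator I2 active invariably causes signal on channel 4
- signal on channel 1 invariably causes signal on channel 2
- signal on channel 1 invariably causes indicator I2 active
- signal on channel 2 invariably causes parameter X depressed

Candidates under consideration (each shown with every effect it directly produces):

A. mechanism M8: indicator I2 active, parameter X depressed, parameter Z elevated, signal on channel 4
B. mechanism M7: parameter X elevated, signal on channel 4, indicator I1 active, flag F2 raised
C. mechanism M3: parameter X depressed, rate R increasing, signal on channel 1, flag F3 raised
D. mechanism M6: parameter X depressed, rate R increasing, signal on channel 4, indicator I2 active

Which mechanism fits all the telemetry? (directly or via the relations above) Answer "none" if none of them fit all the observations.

Per-candidate check:
(A) mechanism M8 — signal on channel 2 ✗; parameter X depressed ✓; rate R increasing ✗; signal on channel 4 ✓; indicator I2 active ✓
(B) mechanism M7 — signal on channel 2 ✗; parameter X depressed ✗; rate R increasing ✗; signal on channel 4 ✓; indicator I2 active ✗
(C) mechanism M3 — signal on channel 2 ✓ (through signal on channel 1 → signal on channel 2); parameter X depressed ✓; rate R increasing ✓; signal on channel 4 ✓ (through signal on channel 1 → indicator I2 active → signal on channel 4); indicator I2 active ✓ (through signal on channel 1 → indicator I2 active)
(D) mechanism M6 — does not account for signal on channel 2
(C) is the only candidate with no mismatches.

C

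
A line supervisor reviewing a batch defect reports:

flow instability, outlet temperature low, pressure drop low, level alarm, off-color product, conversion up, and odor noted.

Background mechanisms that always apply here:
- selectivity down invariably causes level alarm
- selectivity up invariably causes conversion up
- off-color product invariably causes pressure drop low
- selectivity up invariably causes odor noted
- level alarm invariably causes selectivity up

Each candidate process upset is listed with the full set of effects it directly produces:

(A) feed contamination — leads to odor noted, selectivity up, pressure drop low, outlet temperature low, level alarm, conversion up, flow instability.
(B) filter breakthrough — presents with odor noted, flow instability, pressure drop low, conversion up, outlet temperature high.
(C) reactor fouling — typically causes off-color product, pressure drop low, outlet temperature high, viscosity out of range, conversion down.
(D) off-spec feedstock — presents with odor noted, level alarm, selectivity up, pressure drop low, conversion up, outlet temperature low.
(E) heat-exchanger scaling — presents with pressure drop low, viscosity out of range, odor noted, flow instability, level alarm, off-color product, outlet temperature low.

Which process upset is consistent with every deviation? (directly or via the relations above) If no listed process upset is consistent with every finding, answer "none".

E

Per-candidate check:
(A) feed contamination — does not account for off-color product
(B) filter breakthrough — fails on outlet temperature low, level alarm, off-color product (predicts outlet temperature high, not outlet temperature low)
(C) reactor fouling — fails on flow instability, outlet temperature low, level alarm, conversion up, odor noted (predicts outlet temperature high, not outlet temperature low; predicts conversion down, not conversion up)
(D) off-spec feedstock — does not account for flow instability, off-color product
(E) heat-exchanger scaling — accounts for every observation (conversion up by level alarm → selectivity up → conversion up)
Only (E) is consistent with every observation.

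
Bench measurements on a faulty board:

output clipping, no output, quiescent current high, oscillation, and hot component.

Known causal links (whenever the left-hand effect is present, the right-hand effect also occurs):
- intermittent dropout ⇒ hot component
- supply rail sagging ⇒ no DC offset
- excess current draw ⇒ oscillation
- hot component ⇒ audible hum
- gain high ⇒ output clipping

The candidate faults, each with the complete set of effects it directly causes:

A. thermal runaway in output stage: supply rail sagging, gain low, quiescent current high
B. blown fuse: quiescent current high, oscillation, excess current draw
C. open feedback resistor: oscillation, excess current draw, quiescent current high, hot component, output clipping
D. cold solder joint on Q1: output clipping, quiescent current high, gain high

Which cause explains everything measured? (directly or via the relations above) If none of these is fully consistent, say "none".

Per-candidate check:
(A) thermal runaway in output stage — does not account for output clipping, no output, oscillation, hot component
(B) blown fuse — does not account for output clipping, no output, hot component
(C) open feedback resistor — does not account for no output
(D) cold solder joint on Q1 — does not account for no output, oscillation, hot component
None of the listed candidates fits everything.

none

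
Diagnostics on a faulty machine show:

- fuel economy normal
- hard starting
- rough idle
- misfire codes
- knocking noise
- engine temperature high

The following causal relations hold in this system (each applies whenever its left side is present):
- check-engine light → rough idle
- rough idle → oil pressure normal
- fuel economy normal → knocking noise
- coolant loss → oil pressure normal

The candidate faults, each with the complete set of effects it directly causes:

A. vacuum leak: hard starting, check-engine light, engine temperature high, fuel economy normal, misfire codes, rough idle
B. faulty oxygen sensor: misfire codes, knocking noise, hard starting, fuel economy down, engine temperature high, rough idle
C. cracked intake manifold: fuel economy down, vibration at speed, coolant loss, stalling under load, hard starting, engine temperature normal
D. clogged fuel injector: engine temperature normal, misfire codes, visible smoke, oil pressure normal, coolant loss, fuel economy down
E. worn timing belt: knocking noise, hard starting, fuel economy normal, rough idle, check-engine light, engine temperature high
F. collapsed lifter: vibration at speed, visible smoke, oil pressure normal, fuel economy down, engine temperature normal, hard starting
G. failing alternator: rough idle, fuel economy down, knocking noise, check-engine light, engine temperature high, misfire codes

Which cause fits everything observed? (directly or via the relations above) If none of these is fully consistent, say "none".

A

Testing each hypothesis:
(A) vacuum leak — fuel economy normal ✓; hard starting ✓; rough idle ✓; misfire codes ✓; knocking noise ✓ (through fuel economy normal → knocking noise); engine temperature high ✓
(B) faulty oxygen sensor — fuel economy normal ✗; hard starting ✓; rough idle ✓; misfire codes ✓; knocking noise ✓; engine temperature high ✓
(C) cracked intake manifold — fails on fuel economy normal, rough idle, misfire codes, knocking noise, engine temperature high (predicts fuel economy down, not fuel economy normal; predicts engine temperature normal, not engine temperature high)
(D) clogged fuel injector — fails on fuel economy normal, hard starting, rough idle, knocking noise, engine temperature high (predicts fuel economy down, not fuel economy normal; predicts engine temperature normal, not engine temperature high)
(E) worn timing belt — fuel economy normal ✓; hard starting ✓; rough idle ✓; misfire codes ✗; knocking noise ✓; engine temperature high ✓
(F) collapsed lifter — fails on fuel economy normal, rough idle, misfire codes, knocking noise, engine temperature high (predicts fuel economy down, not fuel economy normal; predicts engine temperature normal, not engine temperature high)
(G) failing alternator — fails on fuel economy normal, hard starting (predicts fuel economy down, not fuel economy normal)
(A) is the only candidate with no mismatches.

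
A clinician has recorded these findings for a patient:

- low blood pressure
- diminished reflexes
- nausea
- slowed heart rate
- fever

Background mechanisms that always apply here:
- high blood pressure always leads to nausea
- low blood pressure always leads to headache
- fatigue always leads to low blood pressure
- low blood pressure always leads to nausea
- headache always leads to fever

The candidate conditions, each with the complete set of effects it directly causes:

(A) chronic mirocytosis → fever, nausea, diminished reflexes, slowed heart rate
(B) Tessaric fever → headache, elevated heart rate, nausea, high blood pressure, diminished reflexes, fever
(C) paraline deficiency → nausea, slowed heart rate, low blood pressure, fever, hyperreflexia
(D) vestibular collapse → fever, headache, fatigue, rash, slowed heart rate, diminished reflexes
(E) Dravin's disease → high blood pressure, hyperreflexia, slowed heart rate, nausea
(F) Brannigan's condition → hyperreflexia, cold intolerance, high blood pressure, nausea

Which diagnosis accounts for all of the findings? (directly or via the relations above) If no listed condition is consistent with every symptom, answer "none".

Per-candidate check:
(A) chronic mirocytosis — does not account for low blood pressure
(B) Tessaric fever — low blood pressure ✗; diminished reflexes ✓; nausea ✓; slowed heart rate ✗; fever ✓
(C) paraline deficiency — low blood pressure ✓; diminished reflexes ✗; nausea ✓; slowed heart rate ✓; fever ✓
(D) vestibular collapse — accounts for every observation (low blood pressure via fatigue → low blood pressure)
(E) Dravin's disease — low blood pressure ✗; diminished reflexes ✗; nausea ✓; slowed heart rate ✓; fever ✗
(F) Brannigan's condition — fails on low blood pressure, diminished reflexes, slowed heart rate, fever (predicts high blood pressure, not low blood pressure; predicts hyperreflexia, not diminished reflexes)
(D) is the only candidate with no mismatches.

D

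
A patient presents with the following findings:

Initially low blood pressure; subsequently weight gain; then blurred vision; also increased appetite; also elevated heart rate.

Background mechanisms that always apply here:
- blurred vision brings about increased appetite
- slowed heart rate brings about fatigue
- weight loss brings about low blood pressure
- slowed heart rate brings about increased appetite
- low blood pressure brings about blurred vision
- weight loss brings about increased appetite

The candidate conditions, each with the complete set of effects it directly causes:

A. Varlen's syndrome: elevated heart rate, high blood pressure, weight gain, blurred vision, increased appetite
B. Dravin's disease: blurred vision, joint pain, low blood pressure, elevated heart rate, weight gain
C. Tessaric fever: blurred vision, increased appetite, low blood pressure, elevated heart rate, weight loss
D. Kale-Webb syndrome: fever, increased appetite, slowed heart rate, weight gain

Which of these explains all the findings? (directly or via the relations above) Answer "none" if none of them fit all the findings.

B

Checking each candidate against the observations:
(A) Varlen's syndrome — fails on low blood pressure (predicts high blood pressure, not low blood pressure)
(B) Dravin's disease — low blood pressure +; weight gain +; blurred vision +; increased appetite + (through blurred vision → increased appetite); elevated heart rate +
(C) Tessaric fever — low blood pressure +; weight gain -; blurred vision +; increased appetite +; elevated heart rate +
(D) Kale-Webb syndrome — fails on low blood pressure, blurred vision, elevated heart rate (predicts slowed heart rate, not elevated heart rate)
(B) is the only candidate with no mismatches.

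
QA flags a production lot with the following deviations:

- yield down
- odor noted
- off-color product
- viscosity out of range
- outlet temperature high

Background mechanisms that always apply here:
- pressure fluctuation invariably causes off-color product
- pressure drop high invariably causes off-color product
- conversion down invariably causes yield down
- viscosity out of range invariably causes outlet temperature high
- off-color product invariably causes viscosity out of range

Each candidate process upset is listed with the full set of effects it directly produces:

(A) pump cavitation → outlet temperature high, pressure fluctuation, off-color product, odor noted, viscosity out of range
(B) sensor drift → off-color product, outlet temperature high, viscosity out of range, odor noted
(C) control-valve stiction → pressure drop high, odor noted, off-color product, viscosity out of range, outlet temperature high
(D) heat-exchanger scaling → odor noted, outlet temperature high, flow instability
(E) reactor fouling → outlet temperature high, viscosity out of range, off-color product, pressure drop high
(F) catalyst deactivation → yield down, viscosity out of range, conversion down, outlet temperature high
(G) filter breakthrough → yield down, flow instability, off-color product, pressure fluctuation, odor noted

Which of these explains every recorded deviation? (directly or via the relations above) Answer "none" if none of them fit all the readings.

Per-candidate check:
(A) pump cavitation — yield down ✗; odor noted ✓; off-color product ✓; viscosity out of range ✓; outlet temperature high ✓
(B) sensor drift — yield down ✗; odor noted ✓; off-color product ✓; viscosity out of range ✓; outlet temperature high ✓
(C) control-valve stiction — yield down ✗; odor noted ✓; off-color product ✓; viscosity out of range ✓; outlet temperature high ✓
(D) heat-exchanger scaling — yield down ✗; odor noted ✓; off-color product ✗; viscosity out of range ✗; outlet temperature high ✓
(E) reactor fouling — does not account for yield down, odor noted
(F) catalyst deactivation — yield down ✓; odor noted ✗; off-color product ✗; viscosity out of range ✓; outlet temperature high ✓
(G) filter breakthrough — yield down ✓; odor noted ✓; off-color product ✓; viscosity out of range ✓ (via off-color product → viscosity out of range); outlet temperature high ✓ (via off-color product → viscosity out of range → outlet temperature high)
(G) alone accounts for all the evidence.

G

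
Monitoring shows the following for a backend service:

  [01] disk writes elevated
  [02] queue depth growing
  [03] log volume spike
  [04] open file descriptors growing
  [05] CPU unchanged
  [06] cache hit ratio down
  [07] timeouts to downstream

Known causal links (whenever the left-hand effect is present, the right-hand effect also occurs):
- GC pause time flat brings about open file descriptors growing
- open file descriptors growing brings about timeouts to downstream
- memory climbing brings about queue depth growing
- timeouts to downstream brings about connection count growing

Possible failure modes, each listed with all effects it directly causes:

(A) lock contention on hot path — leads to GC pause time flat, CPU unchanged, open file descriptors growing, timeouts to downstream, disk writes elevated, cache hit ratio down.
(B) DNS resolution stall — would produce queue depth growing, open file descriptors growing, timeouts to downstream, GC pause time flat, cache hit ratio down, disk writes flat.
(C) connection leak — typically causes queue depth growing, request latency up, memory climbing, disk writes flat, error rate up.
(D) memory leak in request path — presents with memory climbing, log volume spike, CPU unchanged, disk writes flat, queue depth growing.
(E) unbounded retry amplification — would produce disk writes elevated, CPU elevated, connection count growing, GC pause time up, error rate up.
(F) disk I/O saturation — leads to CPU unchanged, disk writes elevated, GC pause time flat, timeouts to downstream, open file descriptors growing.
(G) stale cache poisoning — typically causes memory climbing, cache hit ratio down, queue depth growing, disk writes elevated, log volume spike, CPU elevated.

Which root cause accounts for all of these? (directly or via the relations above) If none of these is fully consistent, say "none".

none

Per-candidate check:
(A) lock contention on hot path — does not account for queue depth growing, log volume spike
(B) DNS resolution stall — disk writes elevated ✗; queue depth growing ✓; log volume spike ✗; open file descriptors growing ✓; CPU unchanged ✗; cache hit ratio down ✓; timeouts to downstream ✓
(C) connection leak — disk writes elevated ✗; queue depth growing ✓; log volume spike ✗; open file descriptors growing ✗; CPU unchanged ✗; cache hit ratio down ✗; timeouts to downstream ✗
(D) memory leak in request path — disk writes elevated ✗; queue depth growing ✓; log volume spike ✓; open file descriptors growing ✗; CPU unchanged ✓; cache hit ratio down ✗; timeouts to downstream ✗
(E) unbounded retry amplification — fails on queue depth growing, log volume spike, open file descriptors growing, CPU unchanged, cache hit ratio down, timeouts to downstream (predicts CPU elevated, not CPU unchanged)
(F) disk I/O saturation — does not account for queue depth growing, log volume spike, cache hit ratio down
(G) stale cache poisoning — disk writes elevated ✓; queue depth growing ✓; log volume spike ✓; open file descriptors growing ✗; CPU unchanged ✗; cache hit ratio down ✓; timeouts to downstream ✗
No candidate is consistent with all observations.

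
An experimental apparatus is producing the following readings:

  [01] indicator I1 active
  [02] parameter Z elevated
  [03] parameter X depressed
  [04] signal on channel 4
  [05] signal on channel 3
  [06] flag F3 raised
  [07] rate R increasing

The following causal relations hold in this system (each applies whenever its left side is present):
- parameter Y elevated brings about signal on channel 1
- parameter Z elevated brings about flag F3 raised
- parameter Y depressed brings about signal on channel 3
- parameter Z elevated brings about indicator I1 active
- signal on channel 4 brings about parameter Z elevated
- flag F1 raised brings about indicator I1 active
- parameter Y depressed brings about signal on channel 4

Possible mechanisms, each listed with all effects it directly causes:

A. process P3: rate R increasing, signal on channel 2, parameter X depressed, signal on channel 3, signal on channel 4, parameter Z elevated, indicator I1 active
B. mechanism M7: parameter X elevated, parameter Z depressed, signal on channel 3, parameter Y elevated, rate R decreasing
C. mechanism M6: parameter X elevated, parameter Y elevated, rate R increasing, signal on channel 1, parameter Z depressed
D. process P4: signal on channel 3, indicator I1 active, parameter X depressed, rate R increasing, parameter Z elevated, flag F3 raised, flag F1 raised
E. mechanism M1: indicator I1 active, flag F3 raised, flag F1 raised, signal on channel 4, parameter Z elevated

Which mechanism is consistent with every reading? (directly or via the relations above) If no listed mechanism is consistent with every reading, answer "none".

A

Checking each candidate against the observations:
(A) process P3 — accounts for every observation (flag F3 raised through parameter Z elevated → flag F3 raised)
(B) mechanism M7 — fails on indicator I1 active, parameter Z elevated, parameter X depressed, signal on channel 4, flag F3 raised, rate R increasing (predicts parameter Z depressed, not parameter Z elevated; predicts parameter X elevated, not parameter X depressed; predicts rate R decreasing, not rate R increasing)
(C) mechanism M6 — fails on indicator I1 active, parameter Z elevated, parameter X depressed, signal on channel 4, signal on channel 3, flag F3 raised (predicts parameter Z depressed, not parameter Z elevated; predicts parameter X elevated, not parameter X depressed)
(D) process P4 — indicator I1 active ✓; parameter Z elevated ✓; parameter X depressed ✓; signal on channel 4 ✗; signal on channel 3 ✓; flag F3 raised ✓; rate R increasing ✓
(E) mechanism M1 — does not account for parameter X depressed, signal on channel 3, rate R increasing
(A) is the only candidate with no mismatches.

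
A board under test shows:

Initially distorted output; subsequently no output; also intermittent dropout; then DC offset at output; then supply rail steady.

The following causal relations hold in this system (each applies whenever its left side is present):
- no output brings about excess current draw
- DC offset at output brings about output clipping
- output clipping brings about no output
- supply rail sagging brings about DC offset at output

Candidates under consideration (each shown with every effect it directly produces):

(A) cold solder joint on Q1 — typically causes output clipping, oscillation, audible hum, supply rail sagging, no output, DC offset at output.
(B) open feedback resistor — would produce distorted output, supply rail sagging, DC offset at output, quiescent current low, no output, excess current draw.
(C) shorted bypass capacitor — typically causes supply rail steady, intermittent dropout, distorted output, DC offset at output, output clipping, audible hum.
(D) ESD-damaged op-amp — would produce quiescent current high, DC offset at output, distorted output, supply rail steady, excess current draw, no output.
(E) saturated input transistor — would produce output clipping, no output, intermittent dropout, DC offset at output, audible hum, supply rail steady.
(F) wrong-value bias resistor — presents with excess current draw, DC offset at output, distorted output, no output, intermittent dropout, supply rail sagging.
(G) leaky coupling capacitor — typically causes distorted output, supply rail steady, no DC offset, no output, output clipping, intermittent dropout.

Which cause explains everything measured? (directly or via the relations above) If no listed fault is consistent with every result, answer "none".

C

Testing each hypothesis:
(A) cold solder joint on Q1 — fails on distorted output, intermittent dropout, supply rail steady (predicts supply rail sagging, not supply rail steady)
(B) open feedback resistor — fails on intermittent dropout, supply rail steady (predicts supply rail sagging, not supply rail steady)
(C) shorted bypass capacitor — distorted output +; no output + (by output clipping → no output); intermittent dropout +; DC offset at output +; supply rail steady +
(D) ESD-damaged op-amp — distorted output +; no output +; intermittent dropout -; DC offset at output +; supply rail steady +
(E) saturated input transistor — does not account for distorted output
(F) wrong-value bias resistor — fails on supply rail steady (predicts supply rail sagging, not supply rail steady)
(G) leaky coupling capacitor — fails on DC offset at output (predicts no DC offset, not DC offset at output)
Only (C) is consistent with every observation.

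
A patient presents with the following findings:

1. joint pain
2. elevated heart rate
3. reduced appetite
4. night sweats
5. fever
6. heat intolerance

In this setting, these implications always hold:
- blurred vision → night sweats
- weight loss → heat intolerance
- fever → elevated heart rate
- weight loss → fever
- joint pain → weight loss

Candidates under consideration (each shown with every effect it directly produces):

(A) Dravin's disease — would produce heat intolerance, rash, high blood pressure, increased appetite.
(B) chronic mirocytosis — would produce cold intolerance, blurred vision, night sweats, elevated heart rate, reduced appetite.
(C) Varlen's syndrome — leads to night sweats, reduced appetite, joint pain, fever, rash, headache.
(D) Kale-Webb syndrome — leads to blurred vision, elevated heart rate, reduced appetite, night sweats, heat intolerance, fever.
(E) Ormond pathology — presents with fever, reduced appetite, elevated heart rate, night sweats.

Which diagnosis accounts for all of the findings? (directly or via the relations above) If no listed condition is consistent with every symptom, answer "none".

C

Per-candidate check:
(A) Dravin's disease — fails on joint pain, elevated heart rate, reduced appetite, night sweats, fever (predicts increased appetite, not reduced appetite)
(B) chronic mirocytosis — joint pain -; elevated heart rate +; reduced appetite +; night sweats +; fever -; heat intolerance -
(C) Varlen's syndrome — joint pain +; elevated heart rate + (through fever → elevated heart rate); reduced appetite +; night sweats +; fever +; heat intolerance + (through joint pain → weight loss → heat intolerance)
(D) Kale-Webb syndrome — joint pain -; elevated heart rate +; reduced appetite +; night sweats +; fever +; heat intolerance +
(E) Ormond pathology — joint pain -; elevated heart rate +; reduced appetite +; night sweats +; fever +; heat intolerance -
(C) is the only candidate with no mismatches.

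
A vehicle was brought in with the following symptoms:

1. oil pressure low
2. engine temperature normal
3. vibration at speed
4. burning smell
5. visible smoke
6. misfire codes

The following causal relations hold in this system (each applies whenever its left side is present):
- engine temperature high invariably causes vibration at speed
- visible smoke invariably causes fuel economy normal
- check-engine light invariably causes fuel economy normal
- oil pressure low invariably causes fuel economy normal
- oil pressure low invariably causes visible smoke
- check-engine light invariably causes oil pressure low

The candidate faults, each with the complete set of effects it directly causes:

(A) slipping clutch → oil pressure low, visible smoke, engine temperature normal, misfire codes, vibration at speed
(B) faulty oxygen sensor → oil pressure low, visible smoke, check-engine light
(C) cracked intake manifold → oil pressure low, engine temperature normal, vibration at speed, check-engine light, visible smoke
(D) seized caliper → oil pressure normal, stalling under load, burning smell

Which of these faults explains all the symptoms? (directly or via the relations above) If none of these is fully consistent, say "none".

none

Per-candidate check:
(A) slipping clutch — oil pressure low yes; engine temperature normal yes; vibration at speed yes; burning smell NO; visible smoke yes; misfire codes yes
(B) faulty oxygen sensor — does not account for engine temperature normal, vibration at speed, burning smell, misfire codes
(C) cracked intake manifold — oil pressure low yes; engine temperature normal yes; vibration at speed yes; burning smell NO; visible smoke yes; misfire codes NO
(D) seized caliper — oil pressure low NO; engine temperature normal NO; vibration at speed NO; burning smell yes; visible smoke NO; misfire codes NO
Every candidate fails on at least one observation.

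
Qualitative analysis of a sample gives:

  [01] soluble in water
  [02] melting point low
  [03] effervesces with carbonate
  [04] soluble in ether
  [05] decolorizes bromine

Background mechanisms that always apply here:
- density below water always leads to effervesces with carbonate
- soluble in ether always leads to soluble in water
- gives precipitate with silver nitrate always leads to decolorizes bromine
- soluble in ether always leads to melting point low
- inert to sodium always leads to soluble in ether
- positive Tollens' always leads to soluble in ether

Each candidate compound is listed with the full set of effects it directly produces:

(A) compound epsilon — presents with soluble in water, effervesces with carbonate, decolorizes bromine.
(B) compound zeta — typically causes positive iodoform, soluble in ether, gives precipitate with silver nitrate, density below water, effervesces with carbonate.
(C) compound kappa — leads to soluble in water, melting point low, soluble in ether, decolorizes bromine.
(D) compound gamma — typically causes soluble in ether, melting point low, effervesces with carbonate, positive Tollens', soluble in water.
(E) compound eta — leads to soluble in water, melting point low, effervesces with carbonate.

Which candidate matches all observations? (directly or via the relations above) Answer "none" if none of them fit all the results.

Testing each hypothesis:
(A) compound epsilon — soluble in water ✓; melting point low ✗; effervesces with carbonate ✓; soluble in ether ✗; decolorizes bromine ✓
(B) compound zeta — accounts for every observation (soluble in water via soluble in ether → soluble in water)
(C) compound kappa — does not account for effervesces with carbonate
(D) compound gamma — soluble in water ✓; melting point low ✓; effervesces with carbonate ✓; soluble in ether ✓; decolorizes bromine ✗
(E) compound eta — does not account for soluble in ether, decolorizes bromine
Only (B) is consistent with every observation.

B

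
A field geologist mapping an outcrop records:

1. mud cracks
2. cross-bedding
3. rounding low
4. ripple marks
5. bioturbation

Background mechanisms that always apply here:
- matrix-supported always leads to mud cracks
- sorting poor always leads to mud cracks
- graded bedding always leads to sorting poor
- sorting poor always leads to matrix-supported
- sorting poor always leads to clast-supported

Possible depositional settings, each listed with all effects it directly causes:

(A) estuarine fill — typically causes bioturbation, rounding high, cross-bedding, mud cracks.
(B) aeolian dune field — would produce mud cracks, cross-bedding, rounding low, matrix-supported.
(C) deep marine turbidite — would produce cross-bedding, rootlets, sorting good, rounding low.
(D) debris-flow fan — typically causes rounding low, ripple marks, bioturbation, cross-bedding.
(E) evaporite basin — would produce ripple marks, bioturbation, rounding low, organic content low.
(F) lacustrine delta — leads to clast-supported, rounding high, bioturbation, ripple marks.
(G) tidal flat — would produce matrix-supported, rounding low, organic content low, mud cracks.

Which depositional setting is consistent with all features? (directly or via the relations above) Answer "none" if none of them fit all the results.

none

Testing each hypothesis:
(A) estuarine fill — fails on rounding low, ripple marks (predicts rounding high, not rounding low)
(B) aeolian dune field — does not account for ripple marks, bioturbation
(C) deep marine turbidite — does not account for mud cracks, ripple marks, bioturbation
(D) debris-flow fan — does not account for mud cracks
(E) evaporite basin — mud cracks -; cross-bedding -; rounding low +; ripple marks +; bioturbation +
(F) lacustrine delta — fails on mud cracks, cross-bedding, rounding low (predicts rounding high, not rounding low)
(G) tidal flat — mud cracks +; cross-bedding -; rounding low +; ripple marks -; bioturbation -
No candidate is consistent with all observations.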